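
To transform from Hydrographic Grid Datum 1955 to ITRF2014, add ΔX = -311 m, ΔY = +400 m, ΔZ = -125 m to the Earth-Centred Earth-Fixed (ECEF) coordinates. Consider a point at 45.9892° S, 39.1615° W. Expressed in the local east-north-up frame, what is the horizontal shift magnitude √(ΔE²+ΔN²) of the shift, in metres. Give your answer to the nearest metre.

At φ = -45.9892°, λ = -39.1615°: sin φ = -0.719209, cos φ = 0.694794, sin λ = -0.631508, cos λ = 0.775369.
ΔE = −sin λ·ΔX + cos λ·ΔY = −(-0.631508)·(-311) + (0.775369)·(400) = 113.75 m.
ΔN = −sin φ cos λ·ΔX − sin φ sin λ·ΔY + cos φ·ΔZ = −(-0.719209)(0.775369)(-311) − (-0.719209)(-0.631508)(400) + (0.694794)(-125) = -441.95 m.
Horizontal magnitude = √(ΔE² + ΔN²) = √(113.75² + (-441.95)²) = 456.36 m.

456 m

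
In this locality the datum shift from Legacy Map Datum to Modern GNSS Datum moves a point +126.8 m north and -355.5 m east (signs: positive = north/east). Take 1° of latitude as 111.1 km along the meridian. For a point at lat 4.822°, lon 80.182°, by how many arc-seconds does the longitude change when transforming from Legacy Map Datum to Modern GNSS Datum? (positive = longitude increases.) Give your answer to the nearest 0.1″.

At latitude 4.822°, cos φ = 0.996461.
1° of longitude at this latitude = 111.1 × cos φ = 110.71 km, so Δλ = -355.5 / 110706.8 = -0.0032112° = -11.560″.

Δλ = -11.6″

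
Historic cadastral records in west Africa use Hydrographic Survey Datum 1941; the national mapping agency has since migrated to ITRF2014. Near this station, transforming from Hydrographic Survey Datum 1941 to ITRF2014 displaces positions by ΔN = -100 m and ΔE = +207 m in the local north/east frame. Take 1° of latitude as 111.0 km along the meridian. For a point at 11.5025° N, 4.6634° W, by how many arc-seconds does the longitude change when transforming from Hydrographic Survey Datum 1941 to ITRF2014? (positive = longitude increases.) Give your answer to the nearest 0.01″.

At latitude 11.5025°, cos φ = 0.979916.
1° of longitude at this latitude = 111.0 × cos φ = 108.77 km, so Δλ = 207.0 / 108770.7 = 0.0019031° = 6.851″.

Δλ = 6.85″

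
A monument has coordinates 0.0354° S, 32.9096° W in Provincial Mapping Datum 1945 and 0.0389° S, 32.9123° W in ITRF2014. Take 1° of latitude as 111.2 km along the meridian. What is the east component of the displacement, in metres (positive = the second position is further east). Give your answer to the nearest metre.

ΔE = -300 m

Δφ = -0.0389° − -0.0354° = -0.0035°; Δλ = -32.9123° − -32.9096° = -0.0027°.
ΔN = Δφ × 111200 = -389.2 m; ΔE = Δλ × 111200 × cos(-0.0354°) = -0.0027 × 111200 × 1.000000 = -300.2 m.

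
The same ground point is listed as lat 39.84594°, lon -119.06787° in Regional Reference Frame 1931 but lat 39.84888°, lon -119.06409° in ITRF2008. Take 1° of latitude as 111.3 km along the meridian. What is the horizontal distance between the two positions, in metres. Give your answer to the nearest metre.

460 m

Δφ = 39.84888° − 39.84594° = +0.00294°; Δλ = -119.06409° − -119.06787° = +0.00378°.
ΔN = Δφ × 111300 = 327.2 m; ΔE = Δλ × 111300 × cos(39.84594°) = +0.00378 × 111300 × 0.767770 = 323.0 m.
Distance = √(ΔE² + ΔN²) = √(323.0² + 327.2²) = 459.8 m.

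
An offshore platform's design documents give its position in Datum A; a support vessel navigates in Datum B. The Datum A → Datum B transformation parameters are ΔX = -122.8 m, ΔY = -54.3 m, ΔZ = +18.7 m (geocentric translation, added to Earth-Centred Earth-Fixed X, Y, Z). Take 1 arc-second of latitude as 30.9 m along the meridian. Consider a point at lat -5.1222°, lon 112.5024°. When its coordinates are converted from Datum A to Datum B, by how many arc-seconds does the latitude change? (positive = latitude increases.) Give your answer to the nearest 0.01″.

sin φ = -0.089280, cos φ = 0.996007, sin λ = 0.923864, cos λ = -0.382722.
North component: ΔN = −sin φ cos λ·ΔX − sin φ sin λ·ΔY + cos φ·ΔZ = −(-0.089280)(-0.382722)(-122.8) − (-0.089280)(0.923864)(-54.3) + (0.996007)(18.7) = 18.34 m.
1° of latitude spans 3600 × 30.90 = 111240 m, so Δφ = 18.34 / 111240 × 3600 = 0.594″.

Δφ = 0.59″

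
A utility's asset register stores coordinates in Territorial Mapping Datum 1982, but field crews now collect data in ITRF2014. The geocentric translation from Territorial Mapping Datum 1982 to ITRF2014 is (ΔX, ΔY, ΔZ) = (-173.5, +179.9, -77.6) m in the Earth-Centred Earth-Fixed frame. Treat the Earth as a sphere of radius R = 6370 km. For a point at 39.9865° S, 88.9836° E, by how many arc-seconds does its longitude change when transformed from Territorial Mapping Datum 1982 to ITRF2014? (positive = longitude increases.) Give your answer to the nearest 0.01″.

sin φ = -0.642607, cos φ = 0.766196, sin λ = 0.999843, cos λ = 0.017739.
East component: ΔE = −sin λ·ΔX + cos λ·ΔY = −(0.999843)(-173.5) + (0.017739)(179.9) = 176.66 m.
1° of latitude spans πR/180 = 111177 m; at latitude φ, 1° of longitude spans that × cos φ = 85183.7 m, so Δλ = 176.66 / 85183.7 × 3600 = 7.466″.

Δλ = 7.47″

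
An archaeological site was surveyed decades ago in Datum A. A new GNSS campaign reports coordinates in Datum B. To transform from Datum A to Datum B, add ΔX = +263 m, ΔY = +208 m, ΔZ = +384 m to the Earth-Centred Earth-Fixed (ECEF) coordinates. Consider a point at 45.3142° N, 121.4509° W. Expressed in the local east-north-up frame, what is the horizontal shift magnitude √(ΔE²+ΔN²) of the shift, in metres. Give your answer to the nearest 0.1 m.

At φ = 45.3142°, λ = -121.4509°: sin φ = 0.710974, cos φ = 0.703219, sin λ = -0.853088, cos λ = -0.521768.
ΔE = −sin λ·ΔX + cos λ·ΔY = −(-0.853088)·(263) + (-0.521768)·(208) = 115.83 m.
ΔN = −sin φ cos λ·ΔX − sin φ sin λ·ΔY + cos φ·ΔZ = −(0.710974)(-0.521768)(263) − (0.710974)(-0.853088)(208) + (0.703219)(384) = 493.76 m.
Horizontal magnitude = √(ΔE² + ΔN²) = √(115.83² + 493.76²) = 507.16 m.

507.2 m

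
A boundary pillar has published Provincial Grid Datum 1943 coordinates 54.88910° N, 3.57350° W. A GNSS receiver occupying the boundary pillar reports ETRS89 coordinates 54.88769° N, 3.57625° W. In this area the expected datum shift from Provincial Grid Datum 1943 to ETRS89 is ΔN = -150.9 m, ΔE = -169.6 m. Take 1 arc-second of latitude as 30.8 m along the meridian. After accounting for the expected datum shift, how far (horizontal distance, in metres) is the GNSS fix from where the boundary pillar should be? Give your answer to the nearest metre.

Observed coordinate differences: Δφ = -0.00141°, Δλ = -0.00275°.
Converting to metres (1° lat = 110880 m, cos φ = 0.575161): observed ΔN = -156.3 m, observed ΔE = -175.4 m.
Subtracting the expected shift leaves a residual of -156.3 − (-150.9) = -5.4 m north and -175.4 − (-169.6) = -5.8 m east.
Residual distance = √((-5.4)² + (-5.8)²) = 7.9 m.

8 m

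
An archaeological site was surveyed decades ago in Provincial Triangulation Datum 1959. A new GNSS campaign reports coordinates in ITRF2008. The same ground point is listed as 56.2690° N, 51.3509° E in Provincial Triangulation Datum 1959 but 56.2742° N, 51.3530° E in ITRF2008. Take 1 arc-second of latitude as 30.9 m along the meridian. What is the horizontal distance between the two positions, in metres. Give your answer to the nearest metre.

Δφ = 56.2742° − 56.2690° = +0.0052°; Δλ = 51.3530° − 51.3509° = +0.0021°.
1° of latitude = 3600 × 30.90 = 111240 m.
ΔN = Δφ × 111240 = 578.4 m; ΔE = Δλ × 111240 × cos(56.2690°) = +0.0021 × 111240 × 0.555294 = 129.7 m.
Distance = √(ΔE² + ΔN²) = √(129.7² + 578.4²) = 592.8 m.

593 m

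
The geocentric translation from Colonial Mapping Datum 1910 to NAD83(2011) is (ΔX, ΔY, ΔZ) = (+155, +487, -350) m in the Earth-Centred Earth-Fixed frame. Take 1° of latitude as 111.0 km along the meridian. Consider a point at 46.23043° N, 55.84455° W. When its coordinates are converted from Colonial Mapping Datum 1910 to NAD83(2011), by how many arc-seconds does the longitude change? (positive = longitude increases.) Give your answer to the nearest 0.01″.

Δλ = 18.83″

sin φ = 0.722128, cos φ = 0.691760, sin λ = -0.827517, cos λ = 0.561440.
East component: ΔE = −sin λ·ΔX + cos λ·ΔY = −(-0.827517)(155) + (0.561440)(487) = 401.69 m.
1° of latitude spans 111000 m; at latitude φ, 1° of longitude spans that × cos φ = 76785.3 m, so Δλ = 401.69 / 76785.3 × 3600 = 18.833″.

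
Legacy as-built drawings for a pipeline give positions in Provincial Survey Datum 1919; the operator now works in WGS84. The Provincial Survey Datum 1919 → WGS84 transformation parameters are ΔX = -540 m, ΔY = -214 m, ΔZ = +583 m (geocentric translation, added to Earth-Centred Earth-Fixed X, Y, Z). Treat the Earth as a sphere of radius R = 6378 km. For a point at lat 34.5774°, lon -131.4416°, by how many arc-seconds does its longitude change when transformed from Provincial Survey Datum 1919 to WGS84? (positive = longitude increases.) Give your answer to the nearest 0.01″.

sin φ = 0.567519, cos φ = 0.823360, sin λ = -0.749631, cos λ = -0.661856.
East component: ΔE = −sin λ·ΔX + cos λ·ΔY = −(-0.749631)(-540) + (-0.661856)(-214) = -263.16 m.
1° of latitude spans πR/180 = 111317 m; at latitude φ, 1° of longitude spans that × cos φ = 91654.1 m, so Δλ = -263.16 / 91654.1 × 3600 = -10.337″.

Δλ = -10.34″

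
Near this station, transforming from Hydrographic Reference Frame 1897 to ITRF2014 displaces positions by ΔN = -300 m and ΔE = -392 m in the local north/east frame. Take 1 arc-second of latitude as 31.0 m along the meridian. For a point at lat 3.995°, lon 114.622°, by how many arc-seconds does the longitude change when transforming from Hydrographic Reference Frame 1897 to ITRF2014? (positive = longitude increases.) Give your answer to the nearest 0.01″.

Δλ = -12.68″

At latitude 3.995°, cos φ = 0.997570.
1″ of longitude at this latitude = 31.00 × cos φ = 30.9247 m, so Δλ = -392.0 / 30.9247 = -12.676″.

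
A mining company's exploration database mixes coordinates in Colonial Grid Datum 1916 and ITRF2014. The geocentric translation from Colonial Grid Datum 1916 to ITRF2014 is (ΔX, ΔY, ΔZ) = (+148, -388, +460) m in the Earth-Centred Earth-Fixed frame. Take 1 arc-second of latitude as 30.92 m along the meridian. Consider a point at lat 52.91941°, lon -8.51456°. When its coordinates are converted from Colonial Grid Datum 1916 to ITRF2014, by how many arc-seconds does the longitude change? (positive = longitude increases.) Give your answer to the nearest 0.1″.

sin φ = 0.797788, cos φ = 0.602938, sin λ = -0.148061, cos λ = 0.988978.
East component: ΔE = −sin λ·ΔX + cos λ·ΔY = −(-0.148061)(148) + (0.988978)(-388) = -361.81 m.
1° of latitude spans 3600 × 30.92 = 111312 m; at latitude φ, 1° of longitude spans that × cos φ = 67114.2 m, so Δλ = -361.81 / 67114.2 × 3600 = -19.407″.

Δλ = -19.4″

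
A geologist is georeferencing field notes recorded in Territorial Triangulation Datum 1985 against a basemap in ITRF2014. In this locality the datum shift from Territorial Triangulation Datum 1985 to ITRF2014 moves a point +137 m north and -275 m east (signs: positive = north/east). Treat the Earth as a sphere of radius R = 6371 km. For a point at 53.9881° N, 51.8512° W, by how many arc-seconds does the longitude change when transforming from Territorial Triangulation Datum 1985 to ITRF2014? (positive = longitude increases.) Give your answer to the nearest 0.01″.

At latitude 53.9881°, cos φ = 0.587953.
One radian of longitude at latitude φ spans R cos φ, so Δλ = ΔE / (R cos φ) = -275.0 / (6371000 × 0.587953) = -7.3415e-05 rad = -15.143″.

Δλ = -15.14″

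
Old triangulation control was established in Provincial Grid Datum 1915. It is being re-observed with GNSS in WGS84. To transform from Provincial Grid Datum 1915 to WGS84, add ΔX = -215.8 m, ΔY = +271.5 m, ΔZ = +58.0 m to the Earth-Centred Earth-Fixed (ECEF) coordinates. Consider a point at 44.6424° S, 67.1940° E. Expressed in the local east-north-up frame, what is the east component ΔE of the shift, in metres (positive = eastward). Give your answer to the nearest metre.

The local east axis at (φ, λ) is (−sin λ, cos λ, 0), so ΔE = −sin(67.1940°)·(-215.8) + cos(67.1940°)·271.5 = 304.17 m.

ΔE = 304 m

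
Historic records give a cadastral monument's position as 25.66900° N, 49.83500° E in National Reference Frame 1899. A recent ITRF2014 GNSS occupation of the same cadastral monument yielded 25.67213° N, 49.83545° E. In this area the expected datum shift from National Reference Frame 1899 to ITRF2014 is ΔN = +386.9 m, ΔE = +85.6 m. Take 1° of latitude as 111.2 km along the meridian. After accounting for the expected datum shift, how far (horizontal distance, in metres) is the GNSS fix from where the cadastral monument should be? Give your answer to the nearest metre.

56 m

Observed coordinate differences: Δφ = +0.00313°, Δλ = +0.00045°.
Converting to metres (1° lat = 111200 m, cos φ = 0.901312): observed ΔN = 348.1 m, observed ΔE = 45.1 m.
Subtracting the expected shift leaves a residual of 348.1 − (386.9) = -38.8 m north and 45.1 − (85.6) = -40.5 m east.
Residual distance = √((-38.8)² + (-40.5)²) = 56.1 m.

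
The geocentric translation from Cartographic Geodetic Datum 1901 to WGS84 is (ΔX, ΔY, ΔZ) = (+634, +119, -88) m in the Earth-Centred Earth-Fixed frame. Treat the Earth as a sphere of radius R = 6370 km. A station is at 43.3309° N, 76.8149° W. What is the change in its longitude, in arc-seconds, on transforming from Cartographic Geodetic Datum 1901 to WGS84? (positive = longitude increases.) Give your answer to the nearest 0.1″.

Δλ = 28.7″

sin φ = 0.686211, cos φ = 0.727403, sin λ = -0.973638, cos λ = 0.228098.
East component: ΔE = −sin λ·ΔX + cos λ·ΔY = −(-0.973638)(634) + (0.228098)(119) = 644.43 m.
1° of latitude spans πR/180 = 111177 m; at latitude φ, 1° of longitude spans that × cos φ = 80870.8 m, so Δλ = 644.43 / 80870.8 × 3600 = 28.687″.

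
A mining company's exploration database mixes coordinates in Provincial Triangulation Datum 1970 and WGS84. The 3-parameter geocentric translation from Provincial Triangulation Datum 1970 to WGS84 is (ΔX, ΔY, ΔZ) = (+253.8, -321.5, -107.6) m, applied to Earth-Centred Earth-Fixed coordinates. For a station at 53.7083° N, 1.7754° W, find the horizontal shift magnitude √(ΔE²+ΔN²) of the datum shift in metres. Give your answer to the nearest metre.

The local east axis at (φ, λ) is (−sin λ, cos λ, 0), so ΔE = −sin(-1.7754°)·253.8 + cos(-1.7754°)·(-321.5) = -313.48 m.
The local north axis is (−sin φ cos λ, −sin φ sin λ, cos φ), giving ΔN = -204.468 − 8.028 − 63.688 = -276.18 m.
Horizontal magnitude = √(ΔE² + ΔN²) = √((-313.48)² + (-276.18)²) = 417.79 m.

418 m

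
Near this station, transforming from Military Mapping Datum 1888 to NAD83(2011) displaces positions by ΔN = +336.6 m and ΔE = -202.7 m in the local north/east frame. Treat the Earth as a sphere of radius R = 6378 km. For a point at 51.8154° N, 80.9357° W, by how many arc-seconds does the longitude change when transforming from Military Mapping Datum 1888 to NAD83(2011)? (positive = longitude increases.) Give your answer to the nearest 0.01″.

Δλ = -10.60″

At latitude 51.8154°, cos φ = 0.618197.
One radian of longitude at latitude φ spans R cos φ, so Δλ = ΔE / (R cos φ) = -202.7 / (6378000 × 0.618197) = -5.1409e-05 rad = -10.604″.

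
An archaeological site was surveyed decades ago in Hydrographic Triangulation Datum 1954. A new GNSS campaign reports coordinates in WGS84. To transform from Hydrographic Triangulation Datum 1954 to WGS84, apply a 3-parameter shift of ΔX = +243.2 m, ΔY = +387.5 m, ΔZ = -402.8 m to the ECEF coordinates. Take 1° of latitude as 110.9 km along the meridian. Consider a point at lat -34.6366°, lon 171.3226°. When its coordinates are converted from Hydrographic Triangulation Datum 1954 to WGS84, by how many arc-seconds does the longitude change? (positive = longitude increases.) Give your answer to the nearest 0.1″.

Δλ = -16.6″

sin φ = -0.568369, cos φ = 0.822773, sin λ = 0.150871, cos λ = -0.988553.
East component: ΔE = −sin λ·ΔX + cos λ·ΔY = −(0.150871)(243.2) + (-0.988553)(387.5) = -419.76 m.
1° of latitude spans 110900 m; at latitude φ, 1° of longitude spans that × cos φ = 91245.6 m, so Δλ = -419.76 / 91245.6 × 3600 = -16.561″.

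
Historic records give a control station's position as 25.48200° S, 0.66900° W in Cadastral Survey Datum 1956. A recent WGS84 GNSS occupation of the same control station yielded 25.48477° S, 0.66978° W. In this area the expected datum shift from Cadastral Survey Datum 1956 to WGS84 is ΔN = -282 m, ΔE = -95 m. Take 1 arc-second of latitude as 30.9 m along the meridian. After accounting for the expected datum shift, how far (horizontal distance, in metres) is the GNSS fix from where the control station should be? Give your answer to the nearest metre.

Observed coordinate differences: Δφ = -0.00277°, Δλ = -0.00078°.
Converting to metres (1° lat = 111240 m, cos φ = 0.902720): observed ΔN = -308.1 m, observed ΔE = -78.3 m.
Subtracting the expected shift leaves a residual of -308.1 − (-282) = -26.1 m north and -78.3 − (-95) = 16.7 m east.
Residual distance = √((-26.1)² + 16.7²) = 31.0 m.

31 m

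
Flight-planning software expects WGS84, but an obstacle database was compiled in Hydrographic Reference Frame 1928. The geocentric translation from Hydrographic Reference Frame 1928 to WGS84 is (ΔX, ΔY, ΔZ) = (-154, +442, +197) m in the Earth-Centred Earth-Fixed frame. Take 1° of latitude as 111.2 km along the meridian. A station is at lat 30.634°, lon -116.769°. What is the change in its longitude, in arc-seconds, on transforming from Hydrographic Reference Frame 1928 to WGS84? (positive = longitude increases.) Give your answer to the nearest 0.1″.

Δλ = -12.7″

sin φ = 0.509552, cos φ = 0.860440, sin λ = -0.892830, cos λ = -0.450395.
East component: ΔE = −sin λ·ΔX + cos λ·ΔY = −(-0.892830)(-154) + (-0.450395)(442) = -336.57 m.
1° of latitude spans 111200 m; at latitude φ, 1° of longitude spans that × cos φ = 95680.9 m, so Δλ = -336.57 / 95680.9 × 3600 = -12.663″.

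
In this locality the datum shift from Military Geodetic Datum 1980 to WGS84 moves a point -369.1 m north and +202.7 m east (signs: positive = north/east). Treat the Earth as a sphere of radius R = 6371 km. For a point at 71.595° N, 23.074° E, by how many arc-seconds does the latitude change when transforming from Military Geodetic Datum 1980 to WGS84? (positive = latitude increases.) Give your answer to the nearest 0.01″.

On a sphere of radius R, 1 rad of latitude = R, so Δφ = ΔN / R = -369.1 / 6371000 = -5.7934e-05 rad = -11.950″.

Δφ = -11.95″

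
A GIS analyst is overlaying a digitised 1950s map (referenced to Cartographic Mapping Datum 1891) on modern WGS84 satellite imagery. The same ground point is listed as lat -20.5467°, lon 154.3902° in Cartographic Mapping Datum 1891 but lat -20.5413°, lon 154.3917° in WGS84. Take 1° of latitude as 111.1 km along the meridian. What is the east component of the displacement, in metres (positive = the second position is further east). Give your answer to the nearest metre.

Δφ = -20.5413° − -20.5467° = +0.0054°; Δλ = 154.3917° − 154.3902° = +0.0015°.
ΔN = Δφ × 111100 = 599.9 m; ΔE = Δλ × 111100 × cos(-20.5467°) = +0.0015 × 111100 × 0.936386 = 156.0 m.

ΔE = 156 m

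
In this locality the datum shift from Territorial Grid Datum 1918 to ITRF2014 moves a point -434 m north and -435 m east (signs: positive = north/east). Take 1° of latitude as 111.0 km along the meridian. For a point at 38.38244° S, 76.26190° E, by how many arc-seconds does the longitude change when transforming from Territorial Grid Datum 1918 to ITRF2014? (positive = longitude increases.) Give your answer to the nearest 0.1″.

At latitude -38.38244°, cos φ = 0.783884.
1° of longitude at this latitude = 111.0 × cos φ = 87.01 km, so Δλ = -435.0 / 87011.1 = -0.0049994° = -17.998″.

Δλ = -18.0″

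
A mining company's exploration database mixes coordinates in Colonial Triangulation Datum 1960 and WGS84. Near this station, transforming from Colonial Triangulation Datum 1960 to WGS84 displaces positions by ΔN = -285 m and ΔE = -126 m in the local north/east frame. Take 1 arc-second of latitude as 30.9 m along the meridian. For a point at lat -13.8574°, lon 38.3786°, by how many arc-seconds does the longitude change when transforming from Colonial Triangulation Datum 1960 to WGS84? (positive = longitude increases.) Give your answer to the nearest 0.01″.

At latitude -13.8574°, cos φ = 0.970895.
1″ of longitude at this latitude = 30.90 × cos φ = 30.0007 m, so Δλ = -126.0 / 30.0007 = -4.200″.

Δλ = -4.20″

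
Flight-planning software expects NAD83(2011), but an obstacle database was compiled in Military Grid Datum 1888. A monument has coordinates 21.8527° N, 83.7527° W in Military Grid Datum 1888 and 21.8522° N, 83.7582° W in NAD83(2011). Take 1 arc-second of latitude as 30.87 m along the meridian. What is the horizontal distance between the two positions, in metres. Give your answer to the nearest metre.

570 m

Δφ = 21.8522° − 21.8527° = -0.0005°; Δλ = -83.7582° − -83.7527° = -0.0055°.
1° of latitude = 3600 × 30.87 = 111132 m.
ΔN = Δφ × 111132 = -55.6 m; ΔE = Δλ × 111132 × cos(21.8527°) = -0.0055 × 111132 × 0.928144 = -567.3 m.
Distance = √(ΔE² + ΔN²) = √((-567.3)² + (-55.6)²) = 570.0 m.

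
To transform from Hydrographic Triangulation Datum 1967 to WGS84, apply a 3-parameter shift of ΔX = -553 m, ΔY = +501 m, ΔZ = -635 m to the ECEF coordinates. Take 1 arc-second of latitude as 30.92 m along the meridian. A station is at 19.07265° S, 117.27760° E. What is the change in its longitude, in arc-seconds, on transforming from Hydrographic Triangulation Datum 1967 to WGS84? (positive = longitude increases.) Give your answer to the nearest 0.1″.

sin φ = -0.326767, cos φ = 0.945105, sin λ = 0.888796, cos λ = -0.458302.
East component: ΔE = −sin λ·ΔX + cos λ·ΔY = −(0.888796)(-553) + (-0.458302)(501) = 261.90 m.
1° of latitude spans 3600 × 30.92 = 111312 m; at latitude φ, 1° of longitude spans that × cos φ = 105201.5 m, so Δλ = 261.90 / 105201.5 × 3600 = 8.962″.

Δλ = 9.0″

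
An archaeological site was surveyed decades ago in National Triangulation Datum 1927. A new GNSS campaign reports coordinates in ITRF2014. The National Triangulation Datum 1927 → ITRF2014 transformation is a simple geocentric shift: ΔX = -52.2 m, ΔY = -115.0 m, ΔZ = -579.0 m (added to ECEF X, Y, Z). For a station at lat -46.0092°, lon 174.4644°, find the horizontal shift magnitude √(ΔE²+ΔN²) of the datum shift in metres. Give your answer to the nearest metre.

The local east axis at (φ, λ) is (−sin λ, cos λ, 0), so ΔE = −sin(174.4644°)·(-52.2) + cos(174.4644°)·(-115.0) = 119.50 m.
The local north axis is (−sin φ cos λ, −sin φ sin λ, cos φ), giving ΔN = 37.380 − 7.981 − 402.140 = -372.74 m.
Horizontal magnitude = √(ΔE² + ΔN²) = √(119.50² + (-372.74)²) = 391.43 m.

391 m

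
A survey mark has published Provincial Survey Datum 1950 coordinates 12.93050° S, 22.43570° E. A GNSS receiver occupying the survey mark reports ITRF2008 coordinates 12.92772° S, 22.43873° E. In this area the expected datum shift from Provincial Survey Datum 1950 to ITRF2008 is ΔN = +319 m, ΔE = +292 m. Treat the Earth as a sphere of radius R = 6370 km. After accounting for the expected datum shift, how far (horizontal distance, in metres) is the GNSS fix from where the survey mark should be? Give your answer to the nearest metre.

38 m

Observed coordinate differences: Δφ = +0.00278°, Δλ = +0.00303°.
Converting to metres (1° lat = 111177 m, cos φ = 0.974642): observed ΔN = 309.1 m, observed ΔE = 328.3 m.
Subtracting the expected shift leaves a residual of 309.1 − (319) = -9.9 m north and 328.3 − (292) = 36.3 m east.
Residual distance = √((-9.9)² + 36.3²) = 37.7 m.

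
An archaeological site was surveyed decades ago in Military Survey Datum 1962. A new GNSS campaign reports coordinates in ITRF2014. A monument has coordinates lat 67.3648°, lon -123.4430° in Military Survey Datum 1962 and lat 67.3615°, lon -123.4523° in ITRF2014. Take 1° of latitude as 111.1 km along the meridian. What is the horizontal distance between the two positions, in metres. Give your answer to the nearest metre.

541 m

Δφ = 67.3615° − 67.3648° = -0.0033°; Δλ = -123.4523° − -123.4430° = -0.0093°.
ΔN = Δφ × 111100 = -366.6 m; ΔE = Δλ × 111100 × cos(67.3648°) = -0.0093 × 111100 × 0.384862 = -397.7 m.
Distance = √(ΔE² + ΔN²) = √((-397.7)² + (-366.6)²) = 540.9 m.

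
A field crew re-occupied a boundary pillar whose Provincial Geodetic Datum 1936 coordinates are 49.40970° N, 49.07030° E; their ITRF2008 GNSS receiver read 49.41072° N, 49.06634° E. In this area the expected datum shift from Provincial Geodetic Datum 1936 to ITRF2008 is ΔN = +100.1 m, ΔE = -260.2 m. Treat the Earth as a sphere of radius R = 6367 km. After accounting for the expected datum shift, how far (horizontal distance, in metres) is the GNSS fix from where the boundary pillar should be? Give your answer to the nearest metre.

29 m

Observed coordinate differences: Δφ = +0.00102°, Δλ = -0.00396°.
Converting to metres (1° lat = 111125 m, cos φ = 0.650646): observed ΔN = 113.3 m, observed ΔE = -286.3 m.
Subtracting the expected shift leaves a residual of 113.3 − (100.1) = 13.2 m north and -286.3 − (-260.2) = -26.1 m east.
Residual distance = √(13.2² + (-26.1)²) = 29.3 m.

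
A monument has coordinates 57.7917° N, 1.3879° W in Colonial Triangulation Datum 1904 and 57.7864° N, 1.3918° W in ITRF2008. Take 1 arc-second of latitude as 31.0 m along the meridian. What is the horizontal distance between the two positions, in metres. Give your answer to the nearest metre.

635 m

Δφ = 57.7864° − 57.7917° = -0.0053°; Δλ = -1.3918° − -1.3879° = -0.0039°.
1° of latitude = 3600 × 31.00 = 111600 m.
ΔN = Δφ × 111600 = -591.5 m; ΔE = Δλ × 111600 × cos(57.7917°) = -0.0039 × 111600 × 0.532999 = -232.0 m.
Distance = √(ΔE² + ΔN²) = √((-232.0)² + (-591.5)²) = 635.3 m.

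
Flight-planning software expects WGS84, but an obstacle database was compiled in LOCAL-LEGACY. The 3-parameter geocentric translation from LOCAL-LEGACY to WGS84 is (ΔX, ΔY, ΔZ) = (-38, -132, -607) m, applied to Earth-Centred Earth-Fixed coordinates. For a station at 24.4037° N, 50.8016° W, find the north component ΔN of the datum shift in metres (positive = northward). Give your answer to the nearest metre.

ΔN = -585 m

The local north axis is (−sin φ cos λ, −sin φ sin λ, cos φ), giving ΔN = 9.923 − 42.265 − 552.769 = -585.11 m.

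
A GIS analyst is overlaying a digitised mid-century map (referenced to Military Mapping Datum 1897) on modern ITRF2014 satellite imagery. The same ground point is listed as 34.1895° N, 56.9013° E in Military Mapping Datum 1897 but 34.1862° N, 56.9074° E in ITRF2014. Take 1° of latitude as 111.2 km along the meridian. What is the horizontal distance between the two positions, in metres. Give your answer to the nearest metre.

670 m

Δφ = 34.1862° − 34.1895° = -0.0033°; Δλ = 56.9074° − 56.9013° = +0.0061°.
ΔN = Δφ × 111200 = -367.0 m; ΔE = Δλ × 111200 × cos(34.1895°) = +0.0061 × 111200 × 0.827184 = 561.1 m.
Distance = √(ΔE² + ΔN²) = √(561.1² + (-367.0)²) = 670.4 m.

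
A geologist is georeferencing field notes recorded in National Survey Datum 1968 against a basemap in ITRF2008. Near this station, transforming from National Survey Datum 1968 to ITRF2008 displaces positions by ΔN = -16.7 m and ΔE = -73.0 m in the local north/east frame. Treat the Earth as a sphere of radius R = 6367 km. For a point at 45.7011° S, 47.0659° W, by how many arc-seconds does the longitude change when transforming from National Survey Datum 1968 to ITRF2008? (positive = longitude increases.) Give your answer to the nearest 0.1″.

At latitude -45.7011°, cos φ = 0.698402.
One radian of longitude at latitude φ spans R cos φ, so Δλ = ΔE / (R cos φ) = -73.0 / (6367000 × 0.698402) = -1.6417e-05 rad = -3.386″.

Δλ = -3.4″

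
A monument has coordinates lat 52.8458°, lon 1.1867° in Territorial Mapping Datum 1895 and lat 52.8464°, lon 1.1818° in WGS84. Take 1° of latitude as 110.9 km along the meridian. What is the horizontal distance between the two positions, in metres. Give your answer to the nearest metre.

Δφ = 52.8464° − 52.8458° = +0.0006°; Δλ = 1.1818° − 1.1867° = -0.0049°.
ΔN = Δφ × 110900 = 66.5 m; ΔE = Δλ × 110900 × cos(52.8458°) = -0.0049 × 110900 × 0.603962 = -328.2 m.
Distance = √(ΔE² + ΔN²) = √((-328.2)² + 66.5²) = 334.9 m.

335 m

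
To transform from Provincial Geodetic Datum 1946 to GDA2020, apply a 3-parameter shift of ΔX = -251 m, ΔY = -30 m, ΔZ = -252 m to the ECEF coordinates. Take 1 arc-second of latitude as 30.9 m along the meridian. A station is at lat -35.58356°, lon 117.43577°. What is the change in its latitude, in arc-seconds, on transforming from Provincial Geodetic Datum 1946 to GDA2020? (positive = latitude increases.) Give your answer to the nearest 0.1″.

Δφ = -5.0″

sin φ = -0.581890, cos φ = 0.813268, sin λ = 0.887528, cos λ = -0.460754.
North component: ΔN = −sin φ cos λ·ΔX − sin φ sin λ·ΔY + cos φ·ΔZ = −(-0.581890)(-0.460754)(-251) − (-0.581890)(0.887528)(-30) + (0.813268)(-252) = -153.14 m.
1° of latitude spans 3600 × 30.90 = 111240 m, so Δφ = -153.14 / 111240 × 3600 = -4.956″.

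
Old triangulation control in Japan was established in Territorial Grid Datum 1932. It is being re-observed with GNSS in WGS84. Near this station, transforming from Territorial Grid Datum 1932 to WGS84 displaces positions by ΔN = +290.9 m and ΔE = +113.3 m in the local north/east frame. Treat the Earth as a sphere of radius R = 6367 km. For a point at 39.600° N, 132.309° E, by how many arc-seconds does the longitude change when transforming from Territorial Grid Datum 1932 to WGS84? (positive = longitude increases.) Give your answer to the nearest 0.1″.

Δλ = 4.8″

At latitude 39.600°, cos φ = 0.770513.
One radian of longitude at latitude φ spans R cos φ, so Δλ = ΔE / (R cos φ) = 113.3 / (6367000 × 0.770513) = 2.3095e-05 rad = 4.764″.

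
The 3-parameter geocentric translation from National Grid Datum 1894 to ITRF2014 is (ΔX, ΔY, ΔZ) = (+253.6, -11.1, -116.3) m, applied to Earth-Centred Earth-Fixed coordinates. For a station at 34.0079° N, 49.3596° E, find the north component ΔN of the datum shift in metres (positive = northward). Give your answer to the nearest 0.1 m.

At φ = 34.0079°, λ = 49.3596°: sin φ = 0.559307, cos φ = 0.828960, sin λ = 0.758812, cos λ = 0.651309.
ΔN = −sin φ cos λ·ΔX − sin φ sin λ·ΔY + cos φ·ΔZ = −(0.559307)(0.651309)(253.6) − (0.559307)(0.758812)(-11.1) + (0.828960)(-116.3) = -184.08 m.

ΔN = -184.1 m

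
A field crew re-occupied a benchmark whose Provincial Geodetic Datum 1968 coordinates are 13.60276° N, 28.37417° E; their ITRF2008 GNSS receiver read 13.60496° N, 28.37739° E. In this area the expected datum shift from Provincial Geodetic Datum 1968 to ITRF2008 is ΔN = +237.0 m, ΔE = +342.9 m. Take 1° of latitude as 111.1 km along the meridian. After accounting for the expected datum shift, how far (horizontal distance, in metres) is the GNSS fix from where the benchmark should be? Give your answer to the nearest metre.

9 m

Observed coordinate differences: Δφ = +0.00220°, Δλ = +0.00322°.
Converting to metres (1° lat = 111100 m, cos φ = 0.971950): observed ΔN = 244.4 m, observed ΔE = 347.7 m.
Subtracting the expected shift leaves a residual of 244.4 − (237.0) = 7.4 m north and 347.7 − (342.9) = 4.8 m east.
Residual distance = √(7.4² + 4.8²) = 8.8 m.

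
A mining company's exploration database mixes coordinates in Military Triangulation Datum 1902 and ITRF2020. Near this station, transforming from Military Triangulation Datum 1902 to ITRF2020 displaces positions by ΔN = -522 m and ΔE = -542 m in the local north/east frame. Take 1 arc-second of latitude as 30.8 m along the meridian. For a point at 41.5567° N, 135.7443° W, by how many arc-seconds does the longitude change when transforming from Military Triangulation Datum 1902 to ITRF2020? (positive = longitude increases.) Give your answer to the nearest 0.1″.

Δλ = -23.5″

At latitude 41.5567°, cos φ = 0.748300.
1″ of longitude at this latitude = 30.80 × cos φ = 23.0476 m, so Δλ = -542.0 / 23.0476 = -23.517″.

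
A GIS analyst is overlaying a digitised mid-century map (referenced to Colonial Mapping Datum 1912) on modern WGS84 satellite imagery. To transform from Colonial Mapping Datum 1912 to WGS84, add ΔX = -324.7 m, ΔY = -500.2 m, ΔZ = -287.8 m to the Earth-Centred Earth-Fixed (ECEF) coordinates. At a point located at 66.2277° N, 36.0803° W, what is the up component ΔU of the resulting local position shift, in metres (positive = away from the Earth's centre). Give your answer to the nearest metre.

ΔU = -250 m

The local up (radial) axis is (cos φ cos λ, cos φ sin λ, sin φ), giving ΔU = -105.782 + 118.745 − 263.382 = -250.42 m.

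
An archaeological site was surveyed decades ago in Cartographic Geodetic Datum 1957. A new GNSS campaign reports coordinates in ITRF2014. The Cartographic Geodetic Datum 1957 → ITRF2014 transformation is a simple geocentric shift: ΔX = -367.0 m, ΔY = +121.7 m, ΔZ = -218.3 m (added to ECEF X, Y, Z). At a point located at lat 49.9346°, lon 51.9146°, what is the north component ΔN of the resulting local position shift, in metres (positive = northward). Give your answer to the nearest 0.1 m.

ΔN = -40.6 m

The local north axis is (−sin φ cos λ, −sin φ sin λ, cos φ), giving ΔN = 173.250 − 73.308 − 140.511 = -40.57 m.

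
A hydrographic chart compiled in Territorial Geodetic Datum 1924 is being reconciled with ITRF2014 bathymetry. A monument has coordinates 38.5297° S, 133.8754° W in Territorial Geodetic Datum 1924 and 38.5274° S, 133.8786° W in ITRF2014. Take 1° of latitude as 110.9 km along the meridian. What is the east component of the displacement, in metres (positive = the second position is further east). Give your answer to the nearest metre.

Δφ = -38.5274° − -38.5297° = +0.0023°; Δλ = -133.8786° − -133.8754° = -0.0032°.
ΔN = Δφ × 110900 = 255.1 m; ΔE = Δλ × 110900 × cos(-38.5297°) = -0.0032 × 110900 × 0.782285 = -277.6 m.

ΔE = -278 m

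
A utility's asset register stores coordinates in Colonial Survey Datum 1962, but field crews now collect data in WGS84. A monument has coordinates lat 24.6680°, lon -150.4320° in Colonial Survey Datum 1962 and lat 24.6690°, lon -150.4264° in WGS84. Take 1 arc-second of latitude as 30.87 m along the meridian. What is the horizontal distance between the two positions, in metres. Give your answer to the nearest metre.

Δφ = 24.6690° − 24.6680° = +0.0010°; Δλ = -150.4264° − -150.4320° = +0.0056°.
1° of latitude = 3600 × 30.87 = 111132 m.
ΔN = Δφ × 111132 = 111.1 m; ΔE = Δλ × 111132 × cos(24.6680°) = +0.0056 × 111132 × 0.908741 = 565.5 m.
Distance = √(ΔE² + ΔN²) = √(565.5² + 111.1²) = 576.4 m.

576 m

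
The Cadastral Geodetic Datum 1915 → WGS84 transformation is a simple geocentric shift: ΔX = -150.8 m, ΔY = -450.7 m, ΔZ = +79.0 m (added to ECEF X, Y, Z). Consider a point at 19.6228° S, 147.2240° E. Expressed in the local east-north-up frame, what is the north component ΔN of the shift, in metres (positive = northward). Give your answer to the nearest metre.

The local north axis is (−sin φ cos λ, −sin φ sin λ, cos φ), giving ΔN = 42.580 − 81.938 + 74.412 = 35.05 m.

ΔN = 35 m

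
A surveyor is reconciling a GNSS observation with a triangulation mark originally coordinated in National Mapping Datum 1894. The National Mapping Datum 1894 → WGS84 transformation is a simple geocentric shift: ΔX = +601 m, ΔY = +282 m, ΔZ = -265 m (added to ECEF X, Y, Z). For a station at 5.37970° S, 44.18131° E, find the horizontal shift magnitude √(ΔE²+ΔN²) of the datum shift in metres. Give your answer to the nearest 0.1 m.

298.2 m

At φ = -5.37970°, λ = 44.18131°: sin φ = -0.093756, cos φ = 0.995595, sin λ = 0.696931, cos λ = 0.717138.
ΔE = −sin λ·ΔX + cos λ·ΔY = −(0.696931)·(601) + (0.717138)·(282) = -216.62 m.
ΔN = −sin φ cos λ·ΔX − sin φ sin λ·ΔY + cos φ·ΔZ = −(-0.093756)(0.717138)(601) − (-0.093756)(0.696931)(282) + (0.995595)(-265) = -205.00 m.
Horizontal magnitude = √(ΔE² + ΔN²) = √((-216.62)² + (-205.00)²) = 298.24 m.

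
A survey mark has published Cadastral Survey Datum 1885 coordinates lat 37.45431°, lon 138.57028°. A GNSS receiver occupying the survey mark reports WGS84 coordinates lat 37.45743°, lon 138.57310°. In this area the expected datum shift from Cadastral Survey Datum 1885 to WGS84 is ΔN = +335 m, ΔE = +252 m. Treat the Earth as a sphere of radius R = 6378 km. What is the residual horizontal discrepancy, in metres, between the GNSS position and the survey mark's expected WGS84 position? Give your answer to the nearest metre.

Observed coordinate differences: Δφ = +0.00312°, Δλ = +0.00282°.
Converting to metres (1° lat = 111317 m, cos φ = 0.793839): observed ΔN = 347.3 m, observed ΔE = 249.2 m.
Subtracting the expected shift leaves a residual of 347.3 − (335) = 12.3 m north and 249.2 − (252) = -2.8 m east.
Residual distance = √(12.3² + (-2.8)²) = 12.6 m.

13 m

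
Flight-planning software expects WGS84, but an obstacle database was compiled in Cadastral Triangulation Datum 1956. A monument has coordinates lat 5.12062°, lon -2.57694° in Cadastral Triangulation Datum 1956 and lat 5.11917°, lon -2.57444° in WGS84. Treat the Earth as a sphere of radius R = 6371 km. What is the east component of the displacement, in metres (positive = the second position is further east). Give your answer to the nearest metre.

Δφ = 5.11917° − 5.12062° = -0.00145°; Δλ = -2.57444° − -2.57694° = +0.00250°.
1° along a meridian = πR/180 = 111195 m.
ΔN = Δφ × 111195 = -161.2 m; ΔE = Δλ × 111195 × cos(5.12062°) = +0.00250 × 111195 × 0.996009 = 276.9 m.

ΔE = 277 m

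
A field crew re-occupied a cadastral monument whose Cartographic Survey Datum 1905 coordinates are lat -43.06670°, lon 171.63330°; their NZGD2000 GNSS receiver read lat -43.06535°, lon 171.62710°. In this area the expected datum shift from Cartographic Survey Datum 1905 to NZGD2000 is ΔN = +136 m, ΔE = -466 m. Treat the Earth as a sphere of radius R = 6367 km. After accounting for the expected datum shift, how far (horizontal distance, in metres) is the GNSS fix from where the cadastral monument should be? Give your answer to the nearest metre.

Observed coordinate differences: Δφ = +0.00135°, Δλ = -0.00620°.
Converting to metres (1° lat = 111125 m, cos φ = 0.730559): observed ΔN = 150.0 m, observed ΔE = -503.3 m.
Subtracting the expected shift leaves a residual of 150.0 − (136) = 14.0 m north and -503.3 − (-466) = -37.3 m east.
Residual distance = √(14.0² + (-37.3)²) = 39.9 m.

40 m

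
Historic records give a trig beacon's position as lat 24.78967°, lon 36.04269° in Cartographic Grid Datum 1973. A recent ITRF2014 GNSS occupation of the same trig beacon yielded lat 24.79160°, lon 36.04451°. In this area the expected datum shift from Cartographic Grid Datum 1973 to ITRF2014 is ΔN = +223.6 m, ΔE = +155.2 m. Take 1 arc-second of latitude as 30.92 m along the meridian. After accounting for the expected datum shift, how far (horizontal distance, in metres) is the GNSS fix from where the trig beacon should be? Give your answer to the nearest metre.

Observed coordinate differences: Δφ = +0.00193°, Δλ = +0.00182°.
Converting to metres (1° lat = 111312 m, cos φ = 0.907853): observed ΔN = 214.8 m, observed ΔE = 183.9 m.
Subtracting the expected shift leaves a residual of 214.8 − (223.6) = -8.8 m north and 183.9 − (155.2) = 28.7 m east.
Residual distance = √((-8.8)² + 28.7²) = 30.0 m.

30 m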